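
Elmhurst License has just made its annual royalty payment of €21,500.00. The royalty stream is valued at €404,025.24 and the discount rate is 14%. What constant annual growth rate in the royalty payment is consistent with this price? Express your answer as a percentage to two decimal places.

P = D₀(1+g)/(r−g) ⇒ P(r−g) = D₀(1+g) ⇒ g(P+D₀) = P·r − D₀
g = (P·r − D₀)/(P + D₀) = (€404,025.24×0.14 − €21,500.00) / (€404,025.24 + €21,500.00) = 0.082401

8.24%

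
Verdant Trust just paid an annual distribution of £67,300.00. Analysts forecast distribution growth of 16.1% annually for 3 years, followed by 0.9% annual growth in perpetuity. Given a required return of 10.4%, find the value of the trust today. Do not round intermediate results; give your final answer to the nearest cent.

D_1 = 78135.30000
D_2 = 90715.08330
D_3 = 105320.21171
Terminal value at year 3: TV = D_3×(1+g_2)/(r−g_2) = 106268.09362/0.095 = 1118611.51175
P_0 = D_1/(1+r)^1 + D_2/(1+r)^2 + D_3/(1+r)^3 + TV/(1+r)^3
    = 70774.72826 + 74428.85825 + 78271.65256 + 831327.34145 = 1054802.58053

£1054802.58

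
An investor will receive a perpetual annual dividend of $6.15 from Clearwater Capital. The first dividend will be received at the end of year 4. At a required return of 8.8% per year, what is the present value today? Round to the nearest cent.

Value at end of year 3: C / r = $6.15 / 0.088 = $69.8864
Discount to today: PV = $69.8864 / (1 + 0.088)^3 = $69.8864 / 1.287913 = $54.26

$54.26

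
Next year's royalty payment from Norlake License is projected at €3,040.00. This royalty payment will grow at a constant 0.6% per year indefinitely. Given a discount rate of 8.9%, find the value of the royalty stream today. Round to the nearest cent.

Growing perpetuity: P = D₁ / (r − g) = €3,040.0000 / (0.089 − 0.006) = €36,626.51

€36626.51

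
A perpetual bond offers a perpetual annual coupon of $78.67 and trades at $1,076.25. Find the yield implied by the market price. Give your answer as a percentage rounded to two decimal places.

P = C/r ⇒ r = C/P = $78.67/$1,076.25 = 0.073096

7.31%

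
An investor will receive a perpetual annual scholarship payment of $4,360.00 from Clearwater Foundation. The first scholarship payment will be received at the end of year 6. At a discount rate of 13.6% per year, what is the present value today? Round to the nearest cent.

Value at end of year 5: C / r = $4,360.00 / 0.136 = $32,058.8235
Discount to today: PV = $32,058.8235 / (1 + 0.136)^5 = $32,058.8235 / 1.891872 = $16,945.56

$16945.56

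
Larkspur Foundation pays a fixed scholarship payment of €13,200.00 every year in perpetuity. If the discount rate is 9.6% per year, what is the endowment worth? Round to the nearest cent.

Level perpetuity: PV = C / r = €13,200.00 / 0.096 = €137,500.00

€137500.00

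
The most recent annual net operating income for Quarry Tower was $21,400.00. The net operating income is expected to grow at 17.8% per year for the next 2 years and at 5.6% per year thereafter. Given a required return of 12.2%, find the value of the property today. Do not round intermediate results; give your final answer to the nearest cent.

D_1 = 25209.20000
D_2 = 29696.43760
Terminal value at year 2: TV = D_2×(1+g_2)/(r−g_2) = 31359.43811/0.066 = 475143.00160
P_0 = D_1/(1+r)^1 + D_2/(1+r)^2 + TV/(1+r)^2
    = 22468.09269 + 23589.49482 + 377431.91716 = 423489.50467

$423489.50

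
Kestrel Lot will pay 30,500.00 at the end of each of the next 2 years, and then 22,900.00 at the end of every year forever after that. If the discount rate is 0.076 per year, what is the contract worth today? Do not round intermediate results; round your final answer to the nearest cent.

PV of 2-year annuity: 30,500.00 × [1 − (1+0.076)^−2] / 0.076 = 54689.33542
Perpetuity value at year 2: 22,900.00 / 0.076 = 301315.78947
PV of perpetuity: 301315.78947 / (1+0.076)^2 = 260253.96059
Total PV = 54689.33542 + 260253.96059 = 314943.29600

314943.30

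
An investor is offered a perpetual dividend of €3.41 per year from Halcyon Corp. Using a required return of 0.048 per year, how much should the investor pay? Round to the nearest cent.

€71.04

Level perpetuity: PV = C / r = €3.41 / 0.048 = €71.04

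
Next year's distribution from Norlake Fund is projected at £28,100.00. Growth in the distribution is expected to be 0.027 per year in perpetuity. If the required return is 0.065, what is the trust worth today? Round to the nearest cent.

£739473.68

Growing perpetuity: P = D₁ / (r − g) = £28,100.0000 / (0.065 − 0.027) = £739,473.68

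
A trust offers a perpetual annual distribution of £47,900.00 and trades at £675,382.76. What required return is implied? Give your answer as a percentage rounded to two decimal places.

7.09%

P = C/r ⇒ r = C/P = £47,900.00/£675,382.76 = 0.070923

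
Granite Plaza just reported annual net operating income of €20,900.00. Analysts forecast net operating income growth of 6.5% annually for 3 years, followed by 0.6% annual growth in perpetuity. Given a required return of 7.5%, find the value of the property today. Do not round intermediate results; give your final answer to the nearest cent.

€357831.81

D_1 = 22258.50000
D_2 = 23705.30250
D_3 = 25246.14716
Terminal value at year 3: TV = D_3×(1+g_2)/(r−g_2) = 25397.62405/0.069 = 368081.50791
P_0 = D_1/(1+r)^1 + D_2/(1+r)^2 + D_3/(1+r)^3 + TV/(1+r)^3
    = 20705.58140 + 20512.97134 + 20322.15300 + 296291.10023 = 357831.80596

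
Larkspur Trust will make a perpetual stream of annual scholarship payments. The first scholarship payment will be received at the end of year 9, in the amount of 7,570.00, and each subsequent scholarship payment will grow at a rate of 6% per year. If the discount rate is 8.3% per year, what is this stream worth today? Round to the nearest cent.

Value at end of year 8: C₁ / (r − g) = 7,570.00 / (0.083 − 0.06) = 329,130.4348
Discount to today: PV = 329,130.4348 / (1 + 0.083)^8 = 329,130.4348 / 1.892464 = 173,916.34

173916.34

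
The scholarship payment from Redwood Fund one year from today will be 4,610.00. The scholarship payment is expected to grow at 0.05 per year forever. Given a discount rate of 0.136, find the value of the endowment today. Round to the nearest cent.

53604.65

Growing perpetuity: P = D₁ / (r − g) = 4,610.0000 / (0.136 − 0.05) = 53,604.65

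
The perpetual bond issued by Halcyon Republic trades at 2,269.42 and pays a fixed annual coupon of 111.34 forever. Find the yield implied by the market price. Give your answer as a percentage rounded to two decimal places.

P = C/r ⇒ r = C/P = 111.34/2,269.42 = 0.049061

4.91%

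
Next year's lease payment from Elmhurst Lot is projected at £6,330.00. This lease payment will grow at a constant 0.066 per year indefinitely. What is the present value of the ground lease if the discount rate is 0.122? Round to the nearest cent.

£113035.71

Growing perpetuity: P = D₁ / (r − g) = £6,330.0000 / (0.122 − 0.066) = £113,035.71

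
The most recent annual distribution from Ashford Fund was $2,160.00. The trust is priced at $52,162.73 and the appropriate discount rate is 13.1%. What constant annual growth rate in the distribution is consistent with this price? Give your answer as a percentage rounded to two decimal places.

8.60%

P = D₀(1+g)/(r−g) ⇒ P(r−g) = D₀(1+g) ⇒ g(P+D₀) = P·r − D₀
g = (P·r − D₀)/(P + D₀) = ($52,162.73×0.131 − $2,160.00) / ($52,162.73 + $2,160.00) = 0.086029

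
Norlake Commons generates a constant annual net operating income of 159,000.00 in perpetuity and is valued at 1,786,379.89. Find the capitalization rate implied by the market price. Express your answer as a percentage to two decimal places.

P = C/r ⇒ r = C/P = 159,000.00/1,786,379.89 = 0.089007

8.90%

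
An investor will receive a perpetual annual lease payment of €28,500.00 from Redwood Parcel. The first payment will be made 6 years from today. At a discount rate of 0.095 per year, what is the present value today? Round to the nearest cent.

€190568.30

Value at end of year 5: C / r = €28,500.00 / 0.095 = €300,000.0000
Discount to today: PV = €300,000.0000 / (1 + 0.095)^5 = €300,000.0000 / 1.574239 = €190,568.30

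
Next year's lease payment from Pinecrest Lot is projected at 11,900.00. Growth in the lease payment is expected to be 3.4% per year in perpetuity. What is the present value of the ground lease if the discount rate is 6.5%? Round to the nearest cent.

Growing perpetuity: P = D₁ / (r − g) = 11,900.0000 / (0.065 − 0.034) = 383,870.97

383870.97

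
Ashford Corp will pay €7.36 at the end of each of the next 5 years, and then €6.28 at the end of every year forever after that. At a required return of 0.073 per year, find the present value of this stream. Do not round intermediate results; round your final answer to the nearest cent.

PV of 5-year annuity: €7.36 × [1 − (1+0.073)^−5] / 0.073 = 29.93659
Perpetuity value at year 5: €6.28 / 0.073 = 86.02740
PV of perpetuity: 86.02740 / (1+0.073)^5 = 60.48368
Total PV = 29.93659 + 60.48368 = 90.42027

€90.42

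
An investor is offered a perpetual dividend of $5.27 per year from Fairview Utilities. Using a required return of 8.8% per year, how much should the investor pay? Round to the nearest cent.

Level perpetuity: PV = C / r = $5.27 / 0.088 = $59.89

$59.89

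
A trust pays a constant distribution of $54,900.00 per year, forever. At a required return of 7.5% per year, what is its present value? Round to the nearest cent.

Level perpetuity: PV = C / r = $54,900.00 / 0.075 = $732,000.00

$732000.00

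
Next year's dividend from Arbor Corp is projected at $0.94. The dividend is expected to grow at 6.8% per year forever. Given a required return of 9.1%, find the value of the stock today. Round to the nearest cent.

$40.87

Growing perpetuity: P = D₁ / (r − g) = $0.9400 / (0.091 − 0.068) = $40.87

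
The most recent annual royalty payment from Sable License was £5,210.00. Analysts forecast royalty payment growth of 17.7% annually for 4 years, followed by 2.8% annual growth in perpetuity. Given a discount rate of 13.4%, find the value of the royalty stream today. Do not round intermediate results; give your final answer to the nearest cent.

£81529.84

D_1 = 6132.17000
D_2 = 7217.56409
D_3 = 8495.07293
D_4 = 9998.70084
Terminal value at year 4: TV = D_4×(1+g_2)/(r−g_2) = 10278.66447/0.106 = 96968.53271
P_0 = D_1/(1+r)^1 + D_2/(1+r)^2 + D_3/(1+r)^3 + D_4/(1+r)^4 + TV/(1+r)^4
    = 5407.55732 + 5612.60579 + 5825.42947 + 6046.32318 + 58637.92664 = 81529.84239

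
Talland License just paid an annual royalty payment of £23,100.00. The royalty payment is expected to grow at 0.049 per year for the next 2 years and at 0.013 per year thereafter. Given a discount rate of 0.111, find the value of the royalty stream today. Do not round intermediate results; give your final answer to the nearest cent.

£255276.45

D_1 = 24231.90000
D_2 = 25419.26310
Terminal value at year 2: TV = D_2×(1+g_2)/(r−g_2) = 25749.71352/0.098 = 262752.17878
P_0 = D_1/(1+r)^1 + D_2/(1+r)^2 + TV/(1+r)^2
    = 21810.89109 + 20593.72165 + 212871.83705 = 255276.44979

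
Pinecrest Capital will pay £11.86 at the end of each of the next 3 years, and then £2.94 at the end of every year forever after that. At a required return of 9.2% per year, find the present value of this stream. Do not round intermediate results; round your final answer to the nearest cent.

£54.46

PV of 3-year annuity: £11.86 × [1 − (1+0.092)^−3] / 0.092 = 29.91447
Perpetuity value at year 3: £2.94 / 0.092 = 31.95652
PV of perpetuity: 31.95652 / (1+0.092)^3 = 24.54096
Total PV = 29.91447 + 24.54096 = 54.45543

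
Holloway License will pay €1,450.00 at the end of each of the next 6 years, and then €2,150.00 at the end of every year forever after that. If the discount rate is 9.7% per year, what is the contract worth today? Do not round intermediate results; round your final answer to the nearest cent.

€19089.28

PV of 6-year annuity: €1,450.00 × [1 − (1+0.097)^−6] / 0.097 = 6371.03704
Perpetuity value at year 6: €2,150.00 / 0.097 = 22164.94845
PV of perpetuity: 22164.94845 / (1+0.097)^6 = 12718.23836
Total PV = 6371.03704 + 12718.23836 = 19089.27540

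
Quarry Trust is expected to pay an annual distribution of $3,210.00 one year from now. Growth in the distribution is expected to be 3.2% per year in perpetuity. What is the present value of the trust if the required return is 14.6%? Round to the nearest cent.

$28157.89

Growing perpetuity: P = D₁ / (r − g) = $3,210.0000 / (0.146 − 0.032) = $28,157.89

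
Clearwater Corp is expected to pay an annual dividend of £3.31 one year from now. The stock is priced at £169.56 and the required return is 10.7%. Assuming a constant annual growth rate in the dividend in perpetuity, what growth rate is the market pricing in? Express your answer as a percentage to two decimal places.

P = D₁/(r−g) ⇒ g = r − D₁/P = 0.107 − £3.31/£169.56 = 0.087479

8.75%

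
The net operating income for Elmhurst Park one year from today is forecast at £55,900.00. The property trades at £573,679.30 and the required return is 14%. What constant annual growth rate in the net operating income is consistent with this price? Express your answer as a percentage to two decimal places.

P = D₁/(r−g) ⇒ g = r − D₁/P = 0.14 − £55,900.00/£573,679.30 = 0.042559

4.26%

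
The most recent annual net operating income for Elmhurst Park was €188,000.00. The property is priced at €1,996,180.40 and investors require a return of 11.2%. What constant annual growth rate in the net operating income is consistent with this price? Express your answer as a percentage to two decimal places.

P = D₀(1+g)/(r−g) ⇒ P(r−g) = D₀(1+g) ⇒ g(P+D₀) = P·r − D₀
g = (P·r − D₀)/(P + D₀) = (€1,996,180.40×0.112 − €188,000.00) / (€1,996,180.40 + €188,000.00) = 0.016286

1.63%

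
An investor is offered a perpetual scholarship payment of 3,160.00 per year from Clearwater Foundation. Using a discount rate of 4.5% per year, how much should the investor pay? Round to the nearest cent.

Level perpetuity: PV = C / r = 3,160.00 / 0.045 = 70,222.22

70222.22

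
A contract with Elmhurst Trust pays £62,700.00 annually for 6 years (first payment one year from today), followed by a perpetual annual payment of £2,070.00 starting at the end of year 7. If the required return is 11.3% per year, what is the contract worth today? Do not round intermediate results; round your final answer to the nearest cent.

PV of 6-year annuity: £62,700.00 × [1 − (1+0.113)^−6] / 0.113 = 262977.99944
Perpetuity value at year 6: £2,070.00 / 0.113 = 18318.58407
PV of perpetuity: 18318.58407 / (1+0.113)^6 = 9636.53529
Total PV = 262977.99944 + 9636.53529 = 272614.53473

£272614.53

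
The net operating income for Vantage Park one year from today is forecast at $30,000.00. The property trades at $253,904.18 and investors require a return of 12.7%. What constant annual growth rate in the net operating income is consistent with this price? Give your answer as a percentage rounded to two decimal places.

P = D₁/(r−g) ⇒ g = r − D₁/P = 0.127 − $30,000.00/$253,904.18 = 0.008845

0.88%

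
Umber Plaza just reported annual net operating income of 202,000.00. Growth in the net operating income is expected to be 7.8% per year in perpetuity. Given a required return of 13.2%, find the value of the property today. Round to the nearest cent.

D₁ = D₀ × (1 + g) = 202,000.00 × 1.078 = 217,756.0000
Growing perpetuity: P = D₁ / (r − g) = 217,756.0000 / (0.132 − 0.078) = 4,032,518.52

4032518.52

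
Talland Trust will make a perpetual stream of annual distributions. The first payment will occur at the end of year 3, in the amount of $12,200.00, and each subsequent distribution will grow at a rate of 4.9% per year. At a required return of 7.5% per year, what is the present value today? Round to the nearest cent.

$406040.69

Value at end of year 2: C₁ / (r − g) = $12,200.00 / (0.075 − 0.049) = $469,230.7692
Discount to today: PV = $469,230.7692 / (1 + 0.075)^2 = $469,230.7692 / 1.155625 = $406,040.69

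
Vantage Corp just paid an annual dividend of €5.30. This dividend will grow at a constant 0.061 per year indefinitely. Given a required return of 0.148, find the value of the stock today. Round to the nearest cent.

€64.64

D₁ = D₀ × (1 + g) = €5.30 × 1.061 = €5.6233
Growing perpetuity: P = D₁ / (r − g) = €5.6233 / (0.148 − 0.061) = €64.64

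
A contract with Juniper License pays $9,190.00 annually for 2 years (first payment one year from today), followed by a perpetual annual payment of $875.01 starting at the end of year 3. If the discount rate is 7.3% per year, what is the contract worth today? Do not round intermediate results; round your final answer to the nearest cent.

PV of 2-year annuity: $9,190.00 × [1 − (1+0.073)^−2] / 0.073 = 16546.85151
Perpetuity value at year 2: $875.01 / 0.073 = 11986.43836
PV of perpetuity: 11986.43836 / (1+0.073)^2 = 10410.95843
Total PV = 16546.85151 + 10410.95843 = 26957.80994

$26957.81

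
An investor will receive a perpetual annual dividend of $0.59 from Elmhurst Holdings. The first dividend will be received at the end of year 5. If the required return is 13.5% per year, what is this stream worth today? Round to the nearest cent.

Value at end of year 4: C / r = $0.59 / 0.135 = $4.3704
Discount to today: PV = $4.3704 / (1 + 0.135)^4 = $4.3704 / 1.659524 = $2.63

$2.63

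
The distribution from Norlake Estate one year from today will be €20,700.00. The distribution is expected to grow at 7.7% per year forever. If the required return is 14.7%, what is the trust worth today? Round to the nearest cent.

Growing perpetuity: P = D₁ / (r − g) = €20,700.0000 / (0.147 − 0.077) = €295,714.29

€295714.29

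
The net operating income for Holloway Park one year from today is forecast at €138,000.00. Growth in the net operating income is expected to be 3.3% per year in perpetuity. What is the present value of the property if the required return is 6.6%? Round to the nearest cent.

€4181818.18

Growing perpetuity: P = D₁ / (r − g) = €138,000.0000 / (0.066 − 0.033) = €4,181,818.18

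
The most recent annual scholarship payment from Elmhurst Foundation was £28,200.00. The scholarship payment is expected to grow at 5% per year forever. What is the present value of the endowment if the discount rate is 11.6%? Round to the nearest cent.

£448636.36

D₁ = D₀ × (1 + g) = £28,200.00 × 1.05 = £29,610.0000
Growing perpetuity: P = D₁ / (r − g) = £29,610.0000 / (0.116 − 0.05) = £448,636.36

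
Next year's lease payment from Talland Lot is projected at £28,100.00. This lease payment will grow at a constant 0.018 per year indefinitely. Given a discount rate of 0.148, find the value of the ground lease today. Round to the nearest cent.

Growing perpetuity: P = D₁ / (r − g) = £28,100.0000 / (0.148 − 0.018) = £216,153.85

£216153.85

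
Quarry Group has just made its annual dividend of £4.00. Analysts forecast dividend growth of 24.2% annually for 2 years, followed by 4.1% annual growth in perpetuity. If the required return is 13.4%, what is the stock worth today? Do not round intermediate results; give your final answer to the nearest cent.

D_1 = 4.96800
D_2 = 6.17026
Terminal value at year 2: TV = D_2×(1+g_2)/(r−g_2) = 6.42324/0.093 = 69.06706
P_0 = D_1/(1+r)^1 + D_2/(1+r)^2 + TV/(1+r)^2
    = 4.38095 + 4.79819 + 53.70873 = 62.88786

£62.89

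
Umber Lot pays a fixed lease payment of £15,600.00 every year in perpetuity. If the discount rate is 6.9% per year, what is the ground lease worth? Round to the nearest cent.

£226086.96

Level perpetuity: PV = C / r = £15,600.00 / 0.069 = £226,086.96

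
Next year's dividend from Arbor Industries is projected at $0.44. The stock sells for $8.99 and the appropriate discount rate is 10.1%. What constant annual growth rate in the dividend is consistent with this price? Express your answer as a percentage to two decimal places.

5.21%

P = D₁/(r−g) ⇒ g = r − D₁/P = 0.101 − $0.44/$8.99 = 0.052057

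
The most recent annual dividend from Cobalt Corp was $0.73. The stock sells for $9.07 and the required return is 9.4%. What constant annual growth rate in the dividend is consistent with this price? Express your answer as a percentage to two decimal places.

P = D₀(1+g)/(r−g) ⇒ P(r−g) = D₀(1+g) ⇒ g(P+D₀) = P·r − D₀
g = (P·r − D₀)/(P + D₀) = ($9.07×0.094 − $0.73) / ($9.07 + $0.73) = 0.012508

1.25%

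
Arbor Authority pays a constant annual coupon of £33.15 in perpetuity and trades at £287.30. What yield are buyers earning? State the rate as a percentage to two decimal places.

P = C/r ⇒ r = C/P = £33.15/£287.30 = 0.115385

11.54%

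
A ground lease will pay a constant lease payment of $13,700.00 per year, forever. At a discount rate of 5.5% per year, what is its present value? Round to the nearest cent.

Level perpetuity: PV = C / r = $13,700.00 / 0.055 = $249,090.91

$249090.91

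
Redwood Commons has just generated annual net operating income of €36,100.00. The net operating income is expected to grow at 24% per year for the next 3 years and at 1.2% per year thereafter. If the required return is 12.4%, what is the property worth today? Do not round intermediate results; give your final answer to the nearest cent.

D_1 = 44764.00000
D_2 = 55507.36000
D_3 = 68829.12640
Terminal value at year 3: TV = D_3×(1+g_2)/(r−g_2) = 69655.07592/0.112 = 621920.32069
P_0 = D_1/(1+r)^1 + D_2/(1+r)^2 + D_3/(1+r)^3 + TV/(1+r)^3
    = 39825.62278 + 43935.74043 + 48470.03393 + 437961.37797 = 570192.77510

€570192.78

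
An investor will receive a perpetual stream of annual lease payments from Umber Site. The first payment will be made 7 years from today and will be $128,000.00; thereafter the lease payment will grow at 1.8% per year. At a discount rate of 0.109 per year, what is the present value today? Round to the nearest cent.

Value at end of year 6: C₁ / (r − g) = $128,000.00 / (0.109 − 0.018) = $1,406,593.4066
Discount to today: PV = $1,406,593.4066 / (1 + 0.109)^6 = $1,406,593.4066 / 1.860327 = $756,100.11

$756100.11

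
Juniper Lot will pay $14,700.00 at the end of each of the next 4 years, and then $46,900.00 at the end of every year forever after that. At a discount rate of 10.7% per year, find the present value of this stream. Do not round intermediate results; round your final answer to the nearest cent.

PV of 4-year annuity: $14,700.00 × [1 − (1+0.107)^−4] / 0.107 = 45899.61397
Perpetuity value at year 4: $46,900.00 / 0.107 = 438317.75701
PV of perpetuity: 438317.75701 / (1+0.107)^4 = 291876.13150
Total PV = 45899.61397 + 291876.13150 = 337775.74546

$337775.75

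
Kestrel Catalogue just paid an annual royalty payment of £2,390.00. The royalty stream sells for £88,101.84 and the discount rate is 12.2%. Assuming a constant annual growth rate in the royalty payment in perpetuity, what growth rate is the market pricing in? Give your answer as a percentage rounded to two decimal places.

9.24%

P = D₀(1+g)/(r−g) ⇒ P(r−g) = D₀(1+g) ⇒ g(P+D₀) = P·r − D₀
g = (P·r − D₀)/(P + D₀) = (£88,101.84×0.122 − £2,390.00) / (£88,101.84 + £2,390.00) = 0.092367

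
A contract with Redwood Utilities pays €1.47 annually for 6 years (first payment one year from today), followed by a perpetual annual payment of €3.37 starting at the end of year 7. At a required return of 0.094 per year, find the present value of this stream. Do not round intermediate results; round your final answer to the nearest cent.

€27.43

PV of 6-year annuity: €1.47 × [1 − (1+0.094)^−6] / 0.094 = 6.51639
Perpetuity value at year 6: €3.37 / 0.094 = 35.85106
PV of perpetuity: 35.85106 / (1+0.094)^6 = 20.91212
Total PV = 6.51639 + 20.91212 = 27.42852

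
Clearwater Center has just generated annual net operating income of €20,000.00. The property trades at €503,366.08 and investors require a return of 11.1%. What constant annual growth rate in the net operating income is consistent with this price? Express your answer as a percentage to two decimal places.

P = D₀(1+g)/(r−g) ⇒ P(r−g) = D₀(1+g) ⇒ g(P+D₀) = P·r − D₀
g = (P·r − D₀)/(P + D₀) = (€503,366.08×0.111 − €20,000.00) / (€503,366.08 + €20,000.00) = 0.068544

6.85%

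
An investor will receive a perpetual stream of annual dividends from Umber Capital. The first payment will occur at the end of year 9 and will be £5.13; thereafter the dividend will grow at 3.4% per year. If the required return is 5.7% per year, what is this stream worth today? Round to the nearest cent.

£143.15

Value at end of year 8: C₁ / (r − g) = £5.13 / (0.057 − 0.034) = £223.0435
Discount to today: PV = £223.0435 / (1 + 0.057)^8 = £223.0435 / 1.558116 = £143.15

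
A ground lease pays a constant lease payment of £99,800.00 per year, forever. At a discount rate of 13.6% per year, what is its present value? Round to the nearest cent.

Level perpetuity: PV = C / r = £99,800.00 / 0.136 = £733,823.53

£733823.53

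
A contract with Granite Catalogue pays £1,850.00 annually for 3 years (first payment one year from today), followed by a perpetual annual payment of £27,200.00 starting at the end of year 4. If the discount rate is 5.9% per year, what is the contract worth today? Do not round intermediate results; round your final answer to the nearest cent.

PV of 3-year annuity: £1,850.00 × [1 − (1+0.059)^−3] / 0.059 = 4954.23558
Perpetuity value at year 3: £27,200.00 / 0.059 = 461016.94915
PV of perpetuity: 461016.94915 / (1+0.059)^3 = 388176.29637
Total PV = 4954.23558 + 388176.29637 = 393130.53195

£393130.53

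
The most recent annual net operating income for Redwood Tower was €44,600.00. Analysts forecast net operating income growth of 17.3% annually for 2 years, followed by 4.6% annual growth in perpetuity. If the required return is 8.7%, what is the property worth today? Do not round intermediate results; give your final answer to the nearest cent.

€1425076.43

D_1 = 52315.80000
D_2 = 61366.43340
Terminal value at year 2: TV = D_2×(1+g_2)/(r−g_2) = 64189.28934/0.041 = 1565592.42284
P_0 = D_1/(1+r)^1 + D_2/(1+r)^2 + TV/(1+r)^2
    = 48128.61086 + 51936.39424 + 1325011.42366 = 1425076.42875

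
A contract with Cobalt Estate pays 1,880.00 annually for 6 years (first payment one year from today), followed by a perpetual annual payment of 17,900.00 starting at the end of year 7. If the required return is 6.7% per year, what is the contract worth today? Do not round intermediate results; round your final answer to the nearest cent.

190091.85

PV of 6-year annuity: 1,880.00 × [1 − (1+0.067)^−6] / 0.067 = 9044.69272
Perpetuity value at year 6: 17,900.00 / 0.067 = 267164.17910
PV of perpetuity: 267164.17910 / (1+0.067)^6 = 181047.15796
Total PV = 9044.69272 + 181047.15796 = 190091.85068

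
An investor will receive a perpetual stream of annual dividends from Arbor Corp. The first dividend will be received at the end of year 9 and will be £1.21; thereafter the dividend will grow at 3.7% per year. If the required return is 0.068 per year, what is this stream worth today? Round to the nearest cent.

£23.06

Value at end of year 8: C₁ / (r − g) = £1.21 / (0.068 − 0.037) = £39.0323
Discount to today: PV = £39.0323 / (1 + 0.068)^8 = £39.0323 / 1.692661 = £23.06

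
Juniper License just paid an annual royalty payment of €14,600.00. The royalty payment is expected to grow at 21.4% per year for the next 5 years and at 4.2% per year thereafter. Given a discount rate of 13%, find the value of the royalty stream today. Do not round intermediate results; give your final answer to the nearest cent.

€338408.33

D_1 = 17724.40000
D_2 = 21517.42160
D_3 = 26122.14982
D_4 = 31712.28988
D_5 = 38498.71992
Terminal value at year 5: TV = D_5×(1+g_2)/(r−g_2) = 40115.66616/0.088 = 455859.84268
P_0 = D_1/(1+r)^1 + D_2/(1+r)^2 + D_3/(1+r)^3 + D_4/(1+r)^4 + D_5/(1+r)^5 + TV/(1+r)^5
    = 15685.30973 + 16851.29736 + 18103.96017 + 19449.74128 + 20895.56276 + 247422.45904 = 338408.33035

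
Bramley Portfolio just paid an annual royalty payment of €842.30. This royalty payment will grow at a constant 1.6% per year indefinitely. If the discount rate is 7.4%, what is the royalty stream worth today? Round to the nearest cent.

€14754.77

D₁ = D₀ × (1 + g) = €842.30 × 1.016 = €855.7768
Growing perpetuity: P = D₁ / (r − g) = €855.7768 / (0.074 − 0.016) = €14,754.77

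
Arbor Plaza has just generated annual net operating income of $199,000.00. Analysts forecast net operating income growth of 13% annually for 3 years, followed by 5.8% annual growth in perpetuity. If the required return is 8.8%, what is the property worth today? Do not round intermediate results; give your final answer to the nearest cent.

$8506888.67

D_1 = 224870.00000
D_2 = 254103.10000
D_3 = 287136.50300
Terminal value at year 3: TV = D_3×(1+g_2)/(r−g_2) = 303790.42017/0.03 = 10126347.33913
P_0 = D_1/(1+r)^1 + D_2/(1+r)^2 + D_3/(1+r)^3 + TV/(1+r)^3
    = 206681.98529 + 214660.51781 + 222947.04516 + 7862599.12586 = 8506888.67413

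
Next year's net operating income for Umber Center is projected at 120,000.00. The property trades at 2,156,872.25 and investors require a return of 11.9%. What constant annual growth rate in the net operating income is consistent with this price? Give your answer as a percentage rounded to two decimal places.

P = D₁/(r−g) ⇒ g = r − D₁/P = 0.119 − 120,000.00/2,156,872.25 = 0.063364

6.34%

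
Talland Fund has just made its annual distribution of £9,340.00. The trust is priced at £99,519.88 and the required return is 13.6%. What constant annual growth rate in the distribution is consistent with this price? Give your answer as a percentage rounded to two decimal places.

P = D₀(1+g)/(r−g) ⇒ P(r−g) = D₀(1+g) ⇒ g(P+D₀) = P·r − D₀
g = (P·r − D₀)/(P + D₀) = (£99,519.88×0.136 − £9,340.00) / (£99,519.88 + £9,340.00) = 0.038533

3.85%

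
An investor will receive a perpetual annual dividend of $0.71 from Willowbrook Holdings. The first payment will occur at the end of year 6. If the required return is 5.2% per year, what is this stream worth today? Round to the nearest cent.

$10.60

Value at end of year 5: C / r = $0.71 / 0.052 = $13.6538
Discount to today: PV = $13.6538 / (1 + 0.052)^5 = $13.6538 / 1.288483 = $10.60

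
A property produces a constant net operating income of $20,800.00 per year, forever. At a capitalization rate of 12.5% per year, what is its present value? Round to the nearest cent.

$166400.00

Level perpetuity: PV = C / r = $20,800.00 / 0.125 = $166,400.00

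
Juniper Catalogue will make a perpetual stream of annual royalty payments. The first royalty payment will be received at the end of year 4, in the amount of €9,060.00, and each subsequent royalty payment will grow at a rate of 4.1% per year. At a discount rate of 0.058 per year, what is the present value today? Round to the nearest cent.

€450010.11

Value at end of year 3: C₁ / (r − g) = €9,060.00 / (0.058 − 0.041) = €532,941.1765
Discount to today: PV = €532,941.1765 / (1 + 0.058)^3 = €532,941.1765 / 1.184287 = €450,010.11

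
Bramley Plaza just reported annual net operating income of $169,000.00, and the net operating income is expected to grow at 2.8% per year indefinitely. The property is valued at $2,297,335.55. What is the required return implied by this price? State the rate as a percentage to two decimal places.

D₁ = $169,000.00 × 1.028 = $173,732.0000
P = D₁/(r − g) ⇒ r = D₁/P + g = $173,732.0000/$2,297,335.55 + 0.028 = 0.075623 + 0.028 = 0.103623

10.36%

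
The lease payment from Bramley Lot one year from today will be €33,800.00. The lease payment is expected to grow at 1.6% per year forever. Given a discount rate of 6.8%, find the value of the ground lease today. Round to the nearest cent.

€650000.00

Growing perpetuity: P = D₁ / (r − g) = €33,800.0000 / (0.068 − 0.016) = €650,000.00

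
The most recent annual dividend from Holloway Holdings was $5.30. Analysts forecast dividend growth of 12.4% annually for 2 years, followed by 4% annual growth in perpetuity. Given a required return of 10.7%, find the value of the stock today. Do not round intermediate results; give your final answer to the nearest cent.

$95.66

D_1 = 5.95720
D_2 = 6.69589
Terminal value at year 2: TV = D_2×(1+g_2)/(r−g_2) = 6.96373/0.067 = 103.93625
P_0 = D_1/(1+r)^1 + D_2/(1+r)^2 + TV/(1+r)^2
    = 5.38139 + 5.46403 + 84.81483 = 95.66025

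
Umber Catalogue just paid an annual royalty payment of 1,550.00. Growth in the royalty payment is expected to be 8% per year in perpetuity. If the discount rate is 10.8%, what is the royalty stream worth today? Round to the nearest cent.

D₁ = D₀ × (1 + g) = 1,550.00 × 1.08 = 1,674.0000
Growing perpetuity: P = D₁ / (r − g) = 1,674.0000 / (0.108 − 0.08) = 59,785.71

59785.71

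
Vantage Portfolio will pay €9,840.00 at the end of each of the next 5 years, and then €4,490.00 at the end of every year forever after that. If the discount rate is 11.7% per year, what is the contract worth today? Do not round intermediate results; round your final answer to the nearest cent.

PV of 5-year annuity: €9,840.00 × [1 − (1+0.117)^−5] / 0.117 = 35736.20778
Perpetuity value at year 5: €4,490.00 / 0.117 = 38376.06838
PV of perpetuity: 38376.06838 / (1+0.117)^5 = 22069.60771
Total PV = 35736.20778 + 22069.60771 = 57805.81549

€57805.82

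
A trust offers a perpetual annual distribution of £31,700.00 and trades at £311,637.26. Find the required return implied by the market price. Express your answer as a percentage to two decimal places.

P = C/r ⇒ r = C/P = £31,700.00/£311,637.26 = 0.101721

10.17%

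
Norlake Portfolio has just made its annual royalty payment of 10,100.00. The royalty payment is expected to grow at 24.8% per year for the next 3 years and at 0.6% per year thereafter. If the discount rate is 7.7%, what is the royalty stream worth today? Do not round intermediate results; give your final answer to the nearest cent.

263648.53

D_1 = 12604.80000
D_2 = 15730.79040
D_3 = 19632.02642
Terminal value at year 3: TV = D_3×(1+g_2)/(r−g_2) = 19749.81858/0.071 = 278166.45884
P_0 = D_1/(1+r)^1 + D_2/(1+r)^2 + D_3/(1+r)^3 + TV/(1+r)^3
    = 11703.62117 + 13561.85629 + 15715.13152 + 222667.91982 = 263648.52879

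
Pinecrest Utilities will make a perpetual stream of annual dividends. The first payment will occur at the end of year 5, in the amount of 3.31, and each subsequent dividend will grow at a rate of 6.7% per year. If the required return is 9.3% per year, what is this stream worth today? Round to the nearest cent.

Value at end of year 4: C₁ / (r − g) = 3.31 / (0.093 − 0.067) = 127.3077
Discount to today: PV = 127.3077 / (1 + 0.093)^4 = 127.3077 / 1.427186 = 89.20

89.20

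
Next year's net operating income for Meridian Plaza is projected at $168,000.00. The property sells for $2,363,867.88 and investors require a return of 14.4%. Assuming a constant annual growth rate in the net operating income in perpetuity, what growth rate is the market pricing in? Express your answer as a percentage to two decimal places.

P = D₁/(r−g) ⇒ g = r − D₁/P = 0.144 − $168,000.00/$2,363,867.88 = 0.072930

7.29%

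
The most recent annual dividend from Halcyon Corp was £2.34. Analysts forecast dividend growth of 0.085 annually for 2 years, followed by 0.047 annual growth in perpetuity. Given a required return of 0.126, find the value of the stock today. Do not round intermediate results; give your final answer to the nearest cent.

D_1 = 2.53890
D_2 = 2.75471
Terminal value at year 2: TV = D_2×(1+g_2)/(r−g_2) = 2.88418/0.079 = 36.50858
P_0 = D_1/(1+r)^1 + D_2/(1+r)^2 + TV/(1+r)^2
    = 2.25480 + 2.17269 + 28.79507 = 33.22256

£33.22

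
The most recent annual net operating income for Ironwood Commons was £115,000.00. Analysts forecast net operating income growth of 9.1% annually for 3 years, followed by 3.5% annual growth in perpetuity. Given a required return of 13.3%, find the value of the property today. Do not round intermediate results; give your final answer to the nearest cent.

D_1 = 125465.00000
D_2 = 136882.31500
D_3 = 149338.60567
Terminal value at year 3: TV = D_3×(1+g_2)/(r−g_2) = 154565.45686/0.098 = 1577198.53942
P_0 = D_1/(1+r)^1 + D_2/(1+r)^2 + D_3/(1+r)^3 + TV/(1+r)^3
    = 110736.98147 + 106631.99186 + 102679.17310 + 1084417.79752 = 1404465.94394

£1404465.94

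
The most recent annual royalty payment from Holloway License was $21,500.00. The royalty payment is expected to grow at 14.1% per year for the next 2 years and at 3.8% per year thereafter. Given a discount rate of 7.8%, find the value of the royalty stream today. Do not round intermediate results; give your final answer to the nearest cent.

$671885.47

D_1 = 24531.50000
D_2 = 27990.44150
Terminal value at year 2: TV = D_2×(1+g_2)/(r−g_2) = 29054.07828/0.04 = 726351.95692
P_0 = D_1/(1+r)^1 + D_2/(1+r)^2 + TV/(1+r)^2
    = 22756.49351 + 24086.41845 + 625042.55882 = 671885.47078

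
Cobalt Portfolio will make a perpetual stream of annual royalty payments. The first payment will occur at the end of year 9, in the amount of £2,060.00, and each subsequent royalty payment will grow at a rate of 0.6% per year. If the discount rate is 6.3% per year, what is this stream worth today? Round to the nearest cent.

Value at end of year 8: C₁ / (r − g) = £2,060.00 / (0.063 − 0.006) = £36,140.3509
Discount to today: PV = £36,140.3509 / (1 + 0.063)^8 = £36,140.3509 / 1.630295 = £22,167.99

£22167.99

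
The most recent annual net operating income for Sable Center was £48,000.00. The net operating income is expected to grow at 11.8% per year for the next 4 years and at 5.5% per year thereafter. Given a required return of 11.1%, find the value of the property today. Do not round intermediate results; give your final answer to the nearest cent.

£1122335.71

D_1 = 53664.00000
D_2 = 59996.35200
D_3 = 67075.92154
D_4 = 74990.88028
Terminal value at year 4: TV = D_4×(1+g_2)/(r−g_2) = 79115.37869/0.056 = 1412774.61951
P_0 = D_1/(1+r)^1 + D_2/(1+r)^2 + D_3/(1+r)^3 + D_4/(1+r)^4 + TV/(1+r)^4
    = 48302.43024 + 48606.76599 + 48913.01924 + 49221.20208 + 927292.28914 = 1122335.70669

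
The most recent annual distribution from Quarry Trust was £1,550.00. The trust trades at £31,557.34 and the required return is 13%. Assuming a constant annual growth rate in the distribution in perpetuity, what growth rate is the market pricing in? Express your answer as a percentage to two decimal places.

7.71%

P = D₀(1+g)/(r−g) ⇒ P(r−g) = D₀(1+g) ⇒ g(P+D₀) = P·r − D₀
g = (P·r − D₀)/(P + D₀) = (£31,557.34×0.13 − £1,550.00) / (£31,557.34 + £1,550.00) = 0.077096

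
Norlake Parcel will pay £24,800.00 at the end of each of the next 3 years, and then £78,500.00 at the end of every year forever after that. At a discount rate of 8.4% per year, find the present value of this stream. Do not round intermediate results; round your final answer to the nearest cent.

£797126.49

PV of 3-year annuity: £24,800.00 × [1 − (1+0.084)^−3] / 0.084 = 63453.51097
Perpetuity value at year 3: £78,500.00 / 0.084 = 934523.80952
PV of perpetuity: 934523.80952 / (1+0.084)^3 = 733672.97844
Total PV = 63453.51097 + 733672.97844 = 797126.48941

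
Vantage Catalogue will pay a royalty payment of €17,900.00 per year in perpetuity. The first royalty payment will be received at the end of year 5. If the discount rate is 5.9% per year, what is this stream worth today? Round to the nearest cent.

Value at end of year 4: C / r = €17,900.00 / 0.059 = €303,389.8305
Discount to today: PV = €303,389.8305 / (1 + 0.059)^4 = €303,389.8305 / 1.257720 = €241,222.15

€241222.15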